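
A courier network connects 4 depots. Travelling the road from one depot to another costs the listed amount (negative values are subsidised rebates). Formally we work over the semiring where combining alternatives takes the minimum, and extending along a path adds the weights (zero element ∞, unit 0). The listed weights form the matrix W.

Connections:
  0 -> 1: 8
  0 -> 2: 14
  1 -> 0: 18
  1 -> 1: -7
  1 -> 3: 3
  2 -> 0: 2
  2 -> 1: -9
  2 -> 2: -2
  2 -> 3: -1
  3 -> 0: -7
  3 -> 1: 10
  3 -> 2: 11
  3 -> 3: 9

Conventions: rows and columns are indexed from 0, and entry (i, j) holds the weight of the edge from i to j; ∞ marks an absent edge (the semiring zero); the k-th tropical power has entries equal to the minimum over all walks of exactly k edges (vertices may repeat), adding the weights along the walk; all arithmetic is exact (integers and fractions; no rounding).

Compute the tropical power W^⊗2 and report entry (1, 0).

W^⊗2:
  [16, 1, 12, 11]
  [-4, -14, 14, -4]
  [-8, -16, -4, -6]
  [2, 1, 7, 10]
Key observation: the optimum is the walk 1->3->0, with weight 3 + (-7) = -4.
Optimal value attained by: walk 1->3->0.
Answer: (W^⊗2)[1][0] = -4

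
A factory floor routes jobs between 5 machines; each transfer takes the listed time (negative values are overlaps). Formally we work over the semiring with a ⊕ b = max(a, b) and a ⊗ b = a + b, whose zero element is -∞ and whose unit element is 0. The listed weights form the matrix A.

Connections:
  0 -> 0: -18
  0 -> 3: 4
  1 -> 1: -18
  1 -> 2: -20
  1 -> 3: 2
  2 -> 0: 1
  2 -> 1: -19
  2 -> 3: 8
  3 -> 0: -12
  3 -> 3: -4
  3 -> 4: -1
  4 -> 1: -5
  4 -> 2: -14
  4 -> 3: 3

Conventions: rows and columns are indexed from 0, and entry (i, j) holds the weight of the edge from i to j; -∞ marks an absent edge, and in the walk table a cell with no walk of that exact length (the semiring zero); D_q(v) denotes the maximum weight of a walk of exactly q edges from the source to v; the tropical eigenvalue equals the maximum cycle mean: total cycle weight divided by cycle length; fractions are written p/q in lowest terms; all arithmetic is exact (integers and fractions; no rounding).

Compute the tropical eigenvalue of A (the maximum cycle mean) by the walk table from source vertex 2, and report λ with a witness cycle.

q=0: [-∞, -∞, 0, -∞, -∞]
q=1: [1, -19, -∞, 8, -∞]
q=2: [-4, -37, -39, 5, 7]
q=3: [-7, 2, -7, 10, 4]
q=4: [-2, -1, -10, 7, 9]
q=5: [-5, 4, -5, 12, 6]
Optimal cycle mean attained by: cycle 3->4->3, total (-1) + 3, length 2.
Answer: λ = 1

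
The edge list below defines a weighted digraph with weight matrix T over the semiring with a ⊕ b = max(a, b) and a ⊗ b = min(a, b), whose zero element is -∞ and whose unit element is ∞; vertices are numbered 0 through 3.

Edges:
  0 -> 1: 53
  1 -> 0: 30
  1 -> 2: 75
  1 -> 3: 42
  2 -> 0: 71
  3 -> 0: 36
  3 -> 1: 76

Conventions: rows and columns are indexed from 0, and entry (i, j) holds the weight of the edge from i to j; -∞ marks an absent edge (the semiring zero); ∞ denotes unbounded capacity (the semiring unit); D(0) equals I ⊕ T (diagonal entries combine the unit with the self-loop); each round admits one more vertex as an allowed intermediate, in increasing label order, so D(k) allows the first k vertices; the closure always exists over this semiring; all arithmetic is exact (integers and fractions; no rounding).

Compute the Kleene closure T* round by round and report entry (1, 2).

D(0):
  [∞, 53, -∞, -∞]
  [30, ∞, 75, 42]
  [71, -∞, ∞, -∞]
  [36, 76, -∞, ∞]
D(1):
  [∞, 53, -∞, -∞]
  [30, ∞, 75, 42]
  [71, 53, ∞, -∞]
  [36, 76, -∞, ∞]
D(2):
  [∞, 53, 53, 42]
  [30, ∞, 75, 42]
  [71, 53, ∞, 42]
  [36, 76, 75, ∞]
D(3):
  [∞, 53, 53, 42]
  [71, ∞, 75, 42]
  [71, 53, ∞, 42]
  [71, 76, 75, ∞]
D(4):
  [∞, 53, 53, 42]
  [71, ∞, 75, 42]
  [71, 53, ∞, 42]
  [71, 76, 75, ∞]
Answer: T*[1][2] = 75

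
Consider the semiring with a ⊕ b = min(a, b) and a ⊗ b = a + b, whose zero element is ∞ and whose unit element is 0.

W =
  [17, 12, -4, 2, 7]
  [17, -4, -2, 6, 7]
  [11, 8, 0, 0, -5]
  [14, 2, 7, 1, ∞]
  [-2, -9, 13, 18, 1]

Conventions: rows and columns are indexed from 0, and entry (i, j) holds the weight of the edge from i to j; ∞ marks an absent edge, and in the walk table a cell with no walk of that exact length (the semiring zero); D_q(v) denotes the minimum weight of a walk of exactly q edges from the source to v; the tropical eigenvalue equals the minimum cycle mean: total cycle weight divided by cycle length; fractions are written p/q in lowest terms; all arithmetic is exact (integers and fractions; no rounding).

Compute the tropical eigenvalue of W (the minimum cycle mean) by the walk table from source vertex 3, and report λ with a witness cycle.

q=0: [∞, ∞, ∞, 0, ∞]
q=1: [14, 2, 7, 1, ∞]
q=2: [15, -2, 0, 2, 2]
q=3: [0, -7, -4, 0, -5]
q=4: [-7, -14, -9, -4, -9]
q=5: [-11, -18, -16, -9, -14]
Optimal cycle mean attained by: cycle 1->2->4->1, total (-2) + (-5) + (-9), length 3.
Answer: λ = -16/3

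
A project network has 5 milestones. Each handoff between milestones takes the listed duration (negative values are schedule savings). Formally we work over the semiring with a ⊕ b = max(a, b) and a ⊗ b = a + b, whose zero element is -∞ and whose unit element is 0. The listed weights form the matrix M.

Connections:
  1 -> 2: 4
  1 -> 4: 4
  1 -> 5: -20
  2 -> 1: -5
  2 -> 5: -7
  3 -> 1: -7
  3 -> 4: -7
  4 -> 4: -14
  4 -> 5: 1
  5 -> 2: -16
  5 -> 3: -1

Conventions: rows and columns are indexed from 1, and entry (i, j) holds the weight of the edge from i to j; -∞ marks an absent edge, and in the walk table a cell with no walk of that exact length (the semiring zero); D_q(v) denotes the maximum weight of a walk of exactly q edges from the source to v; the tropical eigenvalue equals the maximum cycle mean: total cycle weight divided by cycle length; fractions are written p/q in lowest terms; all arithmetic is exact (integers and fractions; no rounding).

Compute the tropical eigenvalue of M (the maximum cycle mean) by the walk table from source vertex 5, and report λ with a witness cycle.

q=0: [-∞, -∞, -∞, -∞, 0]
q=1: [-∞, -16, -1, -∞, -∞]
q=2: [-8, -∞, -∞, -8, -23]
q=3: [-∞, -4, -24, -4, -7]
q=4: [-9, -23, -8, -18, -3]
q=5: [-15, -5, -4, -5, -17]
Optimal cycle mean attained by: cycle 1->2->1, total 4 + (-5), length 2.
Answer: λ = -1/2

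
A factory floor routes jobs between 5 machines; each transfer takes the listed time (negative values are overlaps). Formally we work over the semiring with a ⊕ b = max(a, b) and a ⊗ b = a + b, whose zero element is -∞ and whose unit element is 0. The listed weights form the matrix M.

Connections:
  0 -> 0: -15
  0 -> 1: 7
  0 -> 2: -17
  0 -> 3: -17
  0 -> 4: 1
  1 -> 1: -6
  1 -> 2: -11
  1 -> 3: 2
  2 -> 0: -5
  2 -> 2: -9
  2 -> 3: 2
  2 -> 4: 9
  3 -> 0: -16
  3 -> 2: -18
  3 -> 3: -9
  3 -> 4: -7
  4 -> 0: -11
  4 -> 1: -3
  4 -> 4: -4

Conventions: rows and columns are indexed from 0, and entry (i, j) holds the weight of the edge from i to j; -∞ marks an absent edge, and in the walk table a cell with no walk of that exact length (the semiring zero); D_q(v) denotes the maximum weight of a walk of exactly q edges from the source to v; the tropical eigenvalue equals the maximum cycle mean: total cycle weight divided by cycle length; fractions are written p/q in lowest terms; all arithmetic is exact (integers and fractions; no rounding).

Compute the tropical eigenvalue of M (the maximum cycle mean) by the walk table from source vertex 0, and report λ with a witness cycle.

q=0: [0, -∞, -∞, -∞, -∞]
q=1: [-15, 7, -17, -17, 1]
q=2: [-10, 1, -4, 9, -3]
q=3: [-7, -3, -9, 3, 5]
q=4: [-6, 2, -14, -1, 1]
q=5: [-10, 1, -9, 4, -3]
Optimal cycle mean attained by: cycle 0->1->2->4->0, total 7 + (-11) + 9 + (-11), length 4.
Answer: λ = -3/2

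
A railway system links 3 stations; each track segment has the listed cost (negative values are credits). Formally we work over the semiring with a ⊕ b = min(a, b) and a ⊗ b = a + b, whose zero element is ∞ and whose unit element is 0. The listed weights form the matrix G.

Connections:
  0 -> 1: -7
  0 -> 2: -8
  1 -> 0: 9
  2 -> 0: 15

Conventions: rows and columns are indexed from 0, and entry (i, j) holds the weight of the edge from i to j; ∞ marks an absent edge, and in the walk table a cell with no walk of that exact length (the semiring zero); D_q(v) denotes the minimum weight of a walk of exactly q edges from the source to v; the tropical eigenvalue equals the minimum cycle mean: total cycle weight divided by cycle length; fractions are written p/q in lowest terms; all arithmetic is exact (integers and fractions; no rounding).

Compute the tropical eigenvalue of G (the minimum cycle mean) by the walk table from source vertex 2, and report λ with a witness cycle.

q=0: [∞, ∞, 0]
q=1: [15, ∞, ∞]
q=2: [∞, 8, 7]
q=3: [17, ∞, ∞]
Optimal cycle mean attained by: cycle 0->1->0, total (-7) + 9, length 2.
Answer: λ = 1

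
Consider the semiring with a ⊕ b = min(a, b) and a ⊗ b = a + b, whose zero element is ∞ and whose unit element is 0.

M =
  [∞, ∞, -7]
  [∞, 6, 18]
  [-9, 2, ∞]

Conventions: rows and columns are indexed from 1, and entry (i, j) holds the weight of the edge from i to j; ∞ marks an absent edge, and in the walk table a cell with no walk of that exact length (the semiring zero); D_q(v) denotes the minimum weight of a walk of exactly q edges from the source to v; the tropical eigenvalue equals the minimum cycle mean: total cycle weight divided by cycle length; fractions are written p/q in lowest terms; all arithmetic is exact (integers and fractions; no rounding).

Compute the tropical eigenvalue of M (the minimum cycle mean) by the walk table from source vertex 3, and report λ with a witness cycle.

q=0: [∞, ∞, 0]
q=1: [-9, 2, ∞]
q=2: [∞, 8, -16]
q=3: [-25, -14, 26]
Optimal cycle mean attained by: cycle 1->3->1, total (-7) + (-9), length 2.
Answer: λ = -8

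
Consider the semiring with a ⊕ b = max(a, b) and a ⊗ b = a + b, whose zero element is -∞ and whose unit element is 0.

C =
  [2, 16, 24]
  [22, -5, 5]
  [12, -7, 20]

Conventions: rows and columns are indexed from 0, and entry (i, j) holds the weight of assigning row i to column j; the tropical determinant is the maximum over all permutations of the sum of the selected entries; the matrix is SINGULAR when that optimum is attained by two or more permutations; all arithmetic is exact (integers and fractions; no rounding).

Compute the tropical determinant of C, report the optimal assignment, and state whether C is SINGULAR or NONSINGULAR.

σ = (0, 1, 2): 2 + (-5) + 20 = 17
σ = (0, 2, 1): 2 + 5 + (-7) = 0
σ = (1, 0, 2): 16 + 22 + 20 = 58
σ = (1, 2, 0): 16 + 5 + 12 = 33
σ = (2, 0, 1): 24 + 22 + (-7) = 39
σ = (2, 1, 0): 24 + (-5) + 12 = 31
Optimal value attained by: σ = (1, 0, 2).
Answer: det⊕(C) = 58; verdict: NONSINGULAR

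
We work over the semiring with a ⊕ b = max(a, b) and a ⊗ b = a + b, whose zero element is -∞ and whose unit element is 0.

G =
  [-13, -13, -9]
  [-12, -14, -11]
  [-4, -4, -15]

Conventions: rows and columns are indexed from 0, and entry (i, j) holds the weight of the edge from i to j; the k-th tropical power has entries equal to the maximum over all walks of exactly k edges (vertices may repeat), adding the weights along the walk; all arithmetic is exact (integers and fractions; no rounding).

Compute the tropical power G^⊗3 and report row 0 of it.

G^⊗2:
  [-13, -13, -22]
  [-15, -15, -21]
  [-16, -17, -13]
G^⊗3:
  [-25, -26, -22]
  [-25, -25, -24]
  [-17, -17, -25]
Answer: row 0 of G^⊗3 = [-25, -26, -22]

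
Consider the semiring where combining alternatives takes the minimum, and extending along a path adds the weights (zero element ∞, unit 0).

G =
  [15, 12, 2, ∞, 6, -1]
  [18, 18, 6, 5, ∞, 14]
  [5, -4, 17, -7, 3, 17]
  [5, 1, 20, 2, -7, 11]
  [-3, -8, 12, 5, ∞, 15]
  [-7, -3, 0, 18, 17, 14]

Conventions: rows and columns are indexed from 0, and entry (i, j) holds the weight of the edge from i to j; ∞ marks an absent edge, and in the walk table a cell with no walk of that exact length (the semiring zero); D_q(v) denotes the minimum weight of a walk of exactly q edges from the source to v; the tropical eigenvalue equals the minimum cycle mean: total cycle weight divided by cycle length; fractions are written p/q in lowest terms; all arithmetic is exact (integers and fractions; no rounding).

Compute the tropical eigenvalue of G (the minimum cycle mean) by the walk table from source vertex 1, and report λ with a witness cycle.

q=0: [∞, 0, ∞, ∞, ∞, ∞]
q=1: [18, 18, 6, 5, ∞, 14]
q=2: [7, 2, 14, -1, -2, 16]
q=3: [-5, -10, 8, 1, -8, 6]
q=4: [-11, -16, -4, -5, -6, -6]
q=5: [-13, -14, -10, -11, -12, -12]
q=6: [-19, -20, -12, -17, -18, -14]
Optimal cycle mean attained by: cycle 0->5->0, total (-1) + (-7), length 2.
Answer: λ = -4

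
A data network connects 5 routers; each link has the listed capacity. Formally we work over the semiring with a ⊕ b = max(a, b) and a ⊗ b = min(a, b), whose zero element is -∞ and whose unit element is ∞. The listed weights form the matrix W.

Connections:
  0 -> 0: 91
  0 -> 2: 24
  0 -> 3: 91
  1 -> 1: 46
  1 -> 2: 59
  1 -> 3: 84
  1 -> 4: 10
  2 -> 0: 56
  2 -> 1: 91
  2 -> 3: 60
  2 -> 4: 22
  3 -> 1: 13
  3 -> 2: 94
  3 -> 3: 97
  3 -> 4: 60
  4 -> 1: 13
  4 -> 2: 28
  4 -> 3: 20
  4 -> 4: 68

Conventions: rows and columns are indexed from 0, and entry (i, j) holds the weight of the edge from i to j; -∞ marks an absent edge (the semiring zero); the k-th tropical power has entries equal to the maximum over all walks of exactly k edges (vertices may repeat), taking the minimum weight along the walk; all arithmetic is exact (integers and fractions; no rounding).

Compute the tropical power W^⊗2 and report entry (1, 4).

W^⊗2:
  [91, 24, 91, 91, 60]
  [56, 59, 84, 84, 60]
  [56, 46, 60, 84, 60]
  [56, 91, 94, 97, 60]
  [28, 28, 28, 28, 68]
Key observation: the optimum is the walk 1->3->4, with weight 84 min 60 = 60.
Optimal value attained by: walk 1->3->4.
Answer: (W^⊗2)[1][4] = 60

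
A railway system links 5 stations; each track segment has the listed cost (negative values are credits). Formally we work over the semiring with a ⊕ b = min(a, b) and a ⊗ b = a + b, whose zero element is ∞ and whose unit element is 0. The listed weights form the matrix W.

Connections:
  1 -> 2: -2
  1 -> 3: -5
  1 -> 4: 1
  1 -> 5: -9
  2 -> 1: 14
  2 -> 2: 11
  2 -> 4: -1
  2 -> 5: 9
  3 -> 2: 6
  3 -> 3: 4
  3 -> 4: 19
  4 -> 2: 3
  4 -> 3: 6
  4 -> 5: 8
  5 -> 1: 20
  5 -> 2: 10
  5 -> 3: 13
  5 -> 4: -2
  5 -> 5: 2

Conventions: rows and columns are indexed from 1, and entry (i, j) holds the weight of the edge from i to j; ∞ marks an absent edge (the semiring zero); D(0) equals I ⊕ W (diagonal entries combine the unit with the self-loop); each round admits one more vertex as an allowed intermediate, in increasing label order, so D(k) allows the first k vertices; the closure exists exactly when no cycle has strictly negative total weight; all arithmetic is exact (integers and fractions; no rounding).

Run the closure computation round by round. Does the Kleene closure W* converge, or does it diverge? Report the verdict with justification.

D(0):
  [0, -2, -5, 1, -9]
  [14, 0, ∞, -1, 9]
  [∞, 6, 0, 19, ∞]
  [∞, 3, 6, 0, 8]
  [20, 10, 13, -2, 0]
D(1):
  [0, -2, -5, 1, -9]
  [14, 0, 9, -1, 5]
  [∞, 6, 0, 19, ∞]
  [∞, 3, 6, 0, 8]
  [20, 10, 13, -2, 0]
D(2):
  [0, -2, -5, -3, -9]
  [14, 0, 9, -1, 5]
  [20, 6, 0, 5, 11]
  [17, 3, 6, 0, 8]
  [20, 10, 13, -2, 0]
D(3):
  [0, -2, -5, -3, -9]
  [14, 0, 9, -1, 5]
  [20, 6, 0, 5, 11]
  [17, 3, 6, 0, 8]
  [20, 10, 13, -2, 0]
D(4):
  [0, -2, -5, -3, -9]
  [14, 0, 5, -1, 5]
  [20, 6, 0, 5, 11]
  [17, 3, 6, 0, 8]
  [15, 1, 4, -2, 0]
D(5):
  [0, -8, -5, -11, -9]
  [14, 0, 5, -1, 5]
  [20, 6, 0, 5, 11]
  [17, 3, 6, 0, 8]
  [15, 1, 4, -2, 0]
Key observation: every diagonal entry stays at the unit through all rounds, so no improving cycle exists.
Answer: CONVERGES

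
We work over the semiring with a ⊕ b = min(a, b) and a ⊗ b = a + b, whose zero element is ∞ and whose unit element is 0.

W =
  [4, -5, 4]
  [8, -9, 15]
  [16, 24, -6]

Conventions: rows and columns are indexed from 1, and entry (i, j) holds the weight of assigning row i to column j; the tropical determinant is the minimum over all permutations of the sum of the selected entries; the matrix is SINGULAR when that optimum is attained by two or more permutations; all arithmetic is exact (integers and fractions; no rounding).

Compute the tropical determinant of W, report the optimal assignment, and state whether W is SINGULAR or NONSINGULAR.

σ = (1, 2, 3): 4 + (-9) + (-6) = -11
σ = (1, 3, 2): 4 + 15 + 24 = 43
σ = (2, 1, 3): (-5) + 8 + (-6) = -3
σ = (2, 3, 1): (-5) + 15 + 16 = 26
σ = (3, 1, 2): 4 + 8 + 24 = 36
σ = (3, 2, 1): 4 + (-9) + 16 = 11
Optimal value attained by: σ = (1, 2, 3).
Answer: det⊕(W) = -11; verdict: NONSINGULAR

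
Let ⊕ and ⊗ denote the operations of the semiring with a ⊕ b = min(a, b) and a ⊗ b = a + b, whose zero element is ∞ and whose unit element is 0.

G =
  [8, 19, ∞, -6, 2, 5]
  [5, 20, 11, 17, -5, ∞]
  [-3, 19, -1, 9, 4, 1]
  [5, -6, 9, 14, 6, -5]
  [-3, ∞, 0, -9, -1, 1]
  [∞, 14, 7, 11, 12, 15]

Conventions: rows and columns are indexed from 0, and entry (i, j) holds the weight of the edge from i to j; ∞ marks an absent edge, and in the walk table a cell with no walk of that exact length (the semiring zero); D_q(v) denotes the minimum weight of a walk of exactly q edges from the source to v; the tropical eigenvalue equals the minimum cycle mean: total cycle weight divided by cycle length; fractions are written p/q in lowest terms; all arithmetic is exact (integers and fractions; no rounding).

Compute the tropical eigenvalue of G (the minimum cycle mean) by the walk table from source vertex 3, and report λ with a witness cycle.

q=0: [∞, ∞, ∞, 0, ∞, ∞]
q=1: [5, -6, 9, 14, 6, -5]
q=2: [-1, 8, 2, -3, -11, 7]
q=3: [-14, -9, -11, -20, -12, -10]
q=4: [-15, -26, -12, -21, -14, -25]
q=5: [-21, -27, -18, -23, -31, -26]
q=6: [-34, -29, -31, -40, -32, -30]
Optimal cycle mean attained by: cycle 1->4->3->1, total (-5) + (-9) + (-6), length 3.
Answer: λ = -20/3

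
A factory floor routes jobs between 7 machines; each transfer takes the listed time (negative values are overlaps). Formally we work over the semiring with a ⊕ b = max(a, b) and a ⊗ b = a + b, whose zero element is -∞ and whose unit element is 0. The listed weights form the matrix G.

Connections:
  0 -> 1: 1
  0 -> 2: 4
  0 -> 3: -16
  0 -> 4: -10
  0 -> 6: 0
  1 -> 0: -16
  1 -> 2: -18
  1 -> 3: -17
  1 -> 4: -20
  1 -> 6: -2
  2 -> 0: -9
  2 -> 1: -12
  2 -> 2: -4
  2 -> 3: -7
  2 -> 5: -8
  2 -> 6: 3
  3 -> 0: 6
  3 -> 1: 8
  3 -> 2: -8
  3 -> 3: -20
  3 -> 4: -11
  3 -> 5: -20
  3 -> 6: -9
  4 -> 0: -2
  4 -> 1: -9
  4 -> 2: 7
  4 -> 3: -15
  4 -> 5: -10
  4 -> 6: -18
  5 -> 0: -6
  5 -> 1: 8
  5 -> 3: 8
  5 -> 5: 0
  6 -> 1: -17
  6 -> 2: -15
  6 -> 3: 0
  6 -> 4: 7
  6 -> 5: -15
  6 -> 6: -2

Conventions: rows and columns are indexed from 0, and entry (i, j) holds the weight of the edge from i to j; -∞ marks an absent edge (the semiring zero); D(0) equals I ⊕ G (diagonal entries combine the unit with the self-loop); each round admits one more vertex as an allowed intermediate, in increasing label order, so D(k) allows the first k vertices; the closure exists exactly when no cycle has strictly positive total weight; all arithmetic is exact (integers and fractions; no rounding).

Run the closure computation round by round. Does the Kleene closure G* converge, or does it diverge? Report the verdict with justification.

D(0):
  [0, 1, 4, -16, -10, -∞, 0]
  [-16, 0, -18, -17, -20, -∞, -2]
  [-9, -12, 0, -7, -∞, -8, 3]
  [6, 8, -8, 0, -11, -20, -9]
  [-2, -9, 7, -15, 0, -10, -18]
  [-6, 8, -∞, 8, -∞, 0, -∞]
  [-∞, -17, -15, 0, 7, -15, 0]
D(1):
  [0, 1, 4, -16, -10, -∞, 0]
  [-16, 0, -12, -17, -20, -∞, -2]
  [-9, -8, 0, -7, -19, -8, 3]
  [6, 8, 10, 0, -4, -20, 6]
  [-2, -1, 7, -15, 0, -10, -2]
  [-6, 8, -2, 8, -16, 0, -6]
  [-∞, -17, -15, 0, 7, -15, 0]
D(2):
  [0, 1, 4, -16, -10, -∞, 0]
  [-16, 0, -12, -17, -20, -∞, -2]
  [-9, -8, 0, -7, -19, -8, 3]
  [6, 8, 10, 0, -4, -20, 6]
  [-2, -1, 7, -15, 0, -10, -2]
  [-6, 8, -2, 8, -12, 0, 6]
  [-33, -17, -15, 0, 7, -15, 0]
Detection: at round 3, diagonal entry (3, 3) turns strictly positive.
Key observation: the cycle 3->0->2->3 has total weight 6 + 4 + (-7), which is strictly positive.
Answer: DIVERGES — positive cycle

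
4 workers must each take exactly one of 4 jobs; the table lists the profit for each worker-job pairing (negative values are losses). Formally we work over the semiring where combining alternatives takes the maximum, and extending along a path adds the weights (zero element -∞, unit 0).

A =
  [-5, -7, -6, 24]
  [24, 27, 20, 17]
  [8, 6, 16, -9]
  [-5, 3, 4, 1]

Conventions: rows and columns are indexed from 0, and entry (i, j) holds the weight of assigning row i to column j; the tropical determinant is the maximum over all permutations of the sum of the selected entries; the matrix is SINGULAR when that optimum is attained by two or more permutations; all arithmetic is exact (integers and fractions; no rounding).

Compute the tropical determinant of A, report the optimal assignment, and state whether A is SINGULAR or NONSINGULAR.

σ = (0, 1, 2, 3): (-5) + 27 + 16 + 1 = 39
σ = (0, 1, 3, 2): (-5) + 27 + (-9) + 4 = 17
σ = (0, 2, 1, 3): (-5) + 20 + 6 + 1 = 22
σ = (0, 2, 3, 1): (-5) + 20 + (-9) + 3 = 9
σ = (0, 3, 1, 2): (-5) + 17 + 6 + 4 = 22
σ = (0, 3, 2, 1): (-5) + 17 + 16 + 3 = 31
σ = (1, 0, 2, 3): (-7) + 24 + 16 + 1 = 34
σ = (1, 0, 3, 2): (-7) + 24 + (-9) + 4 = 12
σ = (1, 2, 0, 3): (-7) + 20 + 8 + 1 = 22
σ = (1, 2, 3, 0): (-7) + 20 + (-9) + (-5) = -1
σ = (1, 3, 0, 2): (-7) + 17 + 8 + 4 = 22
σ = (1, 3, 2, 0): (-7) + 17 + 16 + (-5) = 21
σ = (2, 0, 1, 3): (-6) + 24 + 6 + 1 = 25
σ = (2, 0, 3, 1): (-6) + 24 + (-9) + 3 = 12
σ = (2, 1, 0, 3): (-6) + 27 + 8 + 1 = 30
σ = (2, 1, 3, 0): (-6) + 27 + (-9) + (-5) = 7
σ = (2, 3, 0, 1): (-6) + 17 + 8 + 3 = 22
σ = (2, 3, 1, 0): (-6) + 17 + 6 + (-5) = 12
σ = (3, 0, 1, 2): 24 + 24 + 6 + 4 = 58
σ = (3, 0, 2, 1): 24 + 24 + 16 + 3 = 67
σ = (3, 1, 0, 2): 24 + 27 + 8 + 4 = 63
σ = (3, 1, 2, 0): 24 + 27 + 16 + (-5) = 62
σ = (3, 2, 0, 1): 24 + 20 + 8 + 3 = 55
σ = (3, 2, 1, 0): 24 + 20 + 6 + (-5) = 45
Optimal value attained by: σ = (3, 0, 2, 1).
Answer: det⊕(A) = 67; verdict: NONSINGULAR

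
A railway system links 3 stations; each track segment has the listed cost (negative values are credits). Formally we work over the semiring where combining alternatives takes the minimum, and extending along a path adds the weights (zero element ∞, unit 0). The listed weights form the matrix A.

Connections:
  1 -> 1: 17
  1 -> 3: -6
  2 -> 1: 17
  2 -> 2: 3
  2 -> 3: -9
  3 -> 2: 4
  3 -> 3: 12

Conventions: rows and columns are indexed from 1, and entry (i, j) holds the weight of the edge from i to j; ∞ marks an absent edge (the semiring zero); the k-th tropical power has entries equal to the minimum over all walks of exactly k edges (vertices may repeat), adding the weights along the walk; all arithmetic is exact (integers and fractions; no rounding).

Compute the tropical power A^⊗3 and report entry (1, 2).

A^⊗2:
  [34, -2, 6]
  [20, -5, -6]
  [21, 7, -5]
A^⊗3:
  [15, 1, -11]
  [12, -2, -14]
  [24, -1, -2]
Key observation: the optimum is the walk 1->3->2->2, with weight (-6) + 4 + 3 = 1.
Optimal value attained by: walk 1->3->2->2.
Answer: (A^⊗3)[1][2] = 1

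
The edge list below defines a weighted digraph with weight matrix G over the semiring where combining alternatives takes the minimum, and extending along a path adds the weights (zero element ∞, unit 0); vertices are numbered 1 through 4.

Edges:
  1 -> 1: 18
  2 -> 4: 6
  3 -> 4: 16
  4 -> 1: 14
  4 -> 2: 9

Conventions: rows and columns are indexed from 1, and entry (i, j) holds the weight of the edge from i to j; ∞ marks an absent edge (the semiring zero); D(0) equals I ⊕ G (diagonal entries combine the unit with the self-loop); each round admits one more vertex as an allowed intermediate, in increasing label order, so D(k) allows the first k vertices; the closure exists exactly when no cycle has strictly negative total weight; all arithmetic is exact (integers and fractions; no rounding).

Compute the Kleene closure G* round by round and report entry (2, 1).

D(0):
  [0, ∞, ∞, ∞]
  [∞, 0, ∞, 6]
  [∞, ∞, 0, 16]
  [14, 9, ∞, 0]
D(1):
  [0, ∞, ∞, ∞]
  [∞, 0, ∞, 6]
  [∞, ∞, 0, 16]
  [14, 9, ∞, 0]
D(2):
  [0, ∞, ∞, ∞]
  [∞, 0, ∞, 6]
  [∞, ∞, 0, 16]
  [14, 9, ∞, 0]
D(3):
  [0, ∞, ∞, ∞]
  [∞, 0, ∞, 6]
  [∞, ∞, 0, 16]
  [14, 9, ∞, 0]
D(4):
  [0, ∞, ∞, ∞]
  [20, 0, ∞, 6]
  [30, 25, 0, 16]
  [14, 9, ∞, 0]
Answer: G*[2][1] = 20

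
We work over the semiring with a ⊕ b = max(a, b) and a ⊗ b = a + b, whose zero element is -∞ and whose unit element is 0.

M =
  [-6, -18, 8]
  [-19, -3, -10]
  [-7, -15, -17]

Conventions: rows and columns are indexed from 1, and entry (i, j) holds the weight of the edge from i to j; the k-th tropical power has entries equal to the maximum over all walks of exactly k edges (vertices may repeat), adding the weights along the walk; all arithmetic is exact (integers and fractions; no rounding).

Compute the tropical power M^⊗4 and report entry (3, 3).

M^⊗2:
  [1, -7, 2]
  [-17, -6, -11]
  [-13, -18, 1]
M^⊗3:
  [-5, -10, 9]
  [-18, -9, -9]
  [-6, -14, -5]
M^⊗4:
  [2, -6, 3]
  [-16, -12, -10]
  [-12, -17, 2]
Key observation: the optimum is the walk 3->1->3->1->3, with weight (-7) + 8 + (-7) + 8 = 2.
Optimal value attained by: walk 3->1->3->1->3.
Answer: (M^⊗4)[3][3] = 2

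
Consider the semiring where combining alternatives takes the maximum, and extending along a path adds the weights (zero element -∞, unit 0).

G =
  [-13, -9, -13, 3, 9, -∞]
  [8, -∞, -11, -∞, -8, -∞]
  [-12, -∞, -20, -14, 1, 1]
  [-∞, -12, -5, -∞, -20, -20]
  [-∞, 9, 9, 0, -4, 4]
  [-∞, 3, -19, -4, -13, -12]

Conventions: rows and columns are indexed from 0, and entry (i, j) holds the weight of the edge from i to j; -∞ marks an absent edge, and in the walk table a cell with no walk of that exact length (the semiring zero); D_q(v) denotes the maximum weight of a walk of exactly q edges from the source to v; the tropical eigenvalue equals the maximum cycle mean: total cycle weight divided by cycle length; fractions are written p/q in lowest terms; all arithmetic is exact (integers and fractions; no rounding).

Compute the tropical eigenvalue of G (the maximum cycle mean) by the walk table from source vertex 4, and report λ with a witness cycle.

q=0: [-∞, -∞, -∞, -∞, 0, -∞]
q=1: [-∞, 9, 9, 0, -4, 4]
q=2: [17, 7, 5, 0, 10, 10]
q=3: [15, 19, 19, 20, 26, 14]
q=4: [27, 35, 35, 26, 24, 30]
q=5: [43, 33, 33, 30, 36, 36]
q=6: [41, 45, 45, 46, 52, 40]
Optimal cycle mean attained by: cycle 0->4->1->0, total 9 + 9 + 8, length 3.
Answer: λ = 26/3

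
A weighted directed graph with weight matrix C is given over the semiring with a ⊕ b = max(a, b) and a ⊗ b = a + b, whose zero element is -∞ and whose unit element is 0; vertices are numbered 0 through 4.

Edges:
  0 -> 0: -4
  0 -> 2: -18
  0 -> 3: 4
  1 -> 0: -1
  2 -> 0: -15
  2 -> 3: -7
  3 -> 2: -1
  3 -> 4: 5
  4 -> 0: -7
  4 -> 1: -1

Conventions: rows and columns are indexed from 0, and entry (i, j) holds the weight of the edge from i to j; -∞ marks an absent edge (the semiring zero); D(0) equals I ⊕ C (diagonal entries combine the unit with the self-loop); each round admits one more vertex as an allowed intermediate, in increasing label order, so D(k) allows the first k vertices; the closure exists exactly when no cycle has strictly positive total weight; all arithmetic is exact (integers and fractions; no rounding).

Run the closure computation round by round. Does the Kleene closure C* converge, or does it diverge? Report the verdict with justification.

D(0):
  [0, -∞, -18, 4, -∞]
  [-1, 0, -∞, -∞, -∞]
  [-15, -∞, 0, -7, -∞]
  [-∞, -∞, -1, 0, 5]
  [-7, -1, -∞, -∞, 0]
D(1):
  [0, -∞, -18, 4, -∞]
  [-1, 0, -19, 3, -∞]
  [-15, -∞, 0, -7, -∞]
  [-∞, -∞, -1, 0, 5]
  [-7, -1, -25, -3, 0]
D(2):
  [0, -∞, -18, 4, -∞]
  [-1, 0, -19, 3, -∞]
  [-15, -∞, 0, -7, -∞]
  [-∞, -∞, -1, 0, 5]
  [-2, -1, -20, 2, 0]
D(3):
  [0, -∞, -18, 4, -∞]
  [-1, 0, -19, 3, -∞]
  [-15, -∞, 0, -7, -∞]
  [-16, -∞, -1, 0, 5]
  [-2, -1, -20, 2, 0]
Detection: at round 4, diagonal entry (4, 4) turns strictly positive.
Key observation: the cycle 4->0->3->4 has total weight (-7) + 4 + 5, which is strictly positive.
Answer: DIVERGES — positive cycle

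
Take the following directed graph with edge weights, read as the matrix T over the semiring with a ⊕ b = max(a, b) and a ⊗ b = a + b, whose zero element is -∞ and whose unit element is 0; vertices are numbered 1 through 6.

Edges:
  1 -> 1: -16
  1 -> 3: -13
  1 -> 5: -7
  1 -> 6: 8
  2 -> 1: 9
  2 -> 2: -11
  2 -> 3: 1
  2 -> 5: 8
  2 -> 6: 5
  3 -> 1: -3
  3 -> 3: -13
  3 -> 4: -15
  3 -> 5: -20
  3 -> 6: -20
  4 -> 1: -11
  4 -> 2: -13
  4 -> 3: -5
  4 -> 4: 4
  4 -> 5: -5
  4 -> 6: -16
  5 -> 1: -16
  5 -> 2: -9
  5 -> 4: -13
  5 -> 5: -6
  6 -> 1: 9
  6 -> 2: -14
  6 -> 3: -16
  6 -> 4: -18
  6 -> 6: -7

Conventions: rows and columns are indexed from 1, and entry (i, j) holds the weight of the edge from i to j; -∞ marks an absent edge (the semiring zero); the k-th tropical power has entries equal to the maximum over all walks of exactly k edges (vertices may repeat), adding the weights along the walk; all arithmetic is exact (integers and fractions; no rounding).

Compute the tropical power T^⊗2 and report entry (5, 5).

T^⊗2:
  [17, -6, -8, -10, -13, 1]
  [14, -1, -4, -5, 2, 17]
  [-11, -28, -16, -11, -10, 5]
  [-4, -9, -1, 8, -1, -3]
  [0, -15, -8, -9, -1, -4]
  [2, -21, -4, -14, 2, 17]
Key observation: the optimum is the walk 5->2->5, with weight (-9) + 8 = -1.
Optimal value attained by: walk 5->2->5.
Answer: (T^⊗2)[5][5] = -1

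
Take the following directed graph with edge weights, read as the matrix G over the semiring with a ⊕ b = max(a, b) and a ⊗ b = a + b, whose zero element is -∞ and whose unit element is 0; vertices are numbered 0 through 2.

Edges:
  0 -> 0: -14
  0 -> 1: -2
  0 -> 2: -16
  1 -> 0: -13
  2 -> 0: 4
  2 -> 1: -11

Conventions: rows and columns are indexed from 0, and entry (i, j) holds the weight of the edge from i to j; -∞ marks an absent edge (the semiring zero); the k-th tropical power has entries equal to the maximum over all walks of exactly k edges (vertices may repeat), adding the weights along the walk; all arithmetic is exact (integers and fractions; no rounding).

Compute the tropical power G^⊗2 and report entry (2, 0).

G^⊗2:
  [-12, -16, -30]
  [-27, -15, -29]
  [-10, 2, -12]
Key observation: the optimum is the walk 2->0->0, with weight 4 + (-14) = -10.
Optimal value attained by: walk 2->0->0.
Answer: (G^⊗2)[2][0] = -10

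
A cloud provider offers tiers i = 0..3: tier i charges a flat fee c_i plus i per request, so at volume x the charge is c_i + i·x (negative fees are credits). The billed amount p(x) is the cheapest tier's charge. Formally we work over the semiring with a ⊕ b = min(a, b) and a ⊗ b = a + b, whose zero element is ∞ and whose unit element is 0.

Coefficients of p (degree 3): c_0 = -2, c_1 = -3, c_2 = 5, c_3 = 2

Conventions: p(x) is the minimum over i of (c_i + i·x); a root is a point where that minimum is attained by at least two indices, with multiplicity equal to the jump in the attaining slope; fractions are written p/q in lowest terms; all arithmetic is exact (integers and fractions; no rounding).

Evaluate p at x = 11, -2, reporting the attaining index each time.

p(11) = min(-2+0·11=-2, -3+1·11=8, 5+2·11=27, 2+3·11=35) = -2 (attained by i=0)
p(-2) = min(-2+0·(-2)=-2, -3+1·(-2)=-5, 5+2·(-2)=1, 2+3·(-2)=-4) = -5 (attained by i=1)
Answer: p(11) = -2; p(-2) = -5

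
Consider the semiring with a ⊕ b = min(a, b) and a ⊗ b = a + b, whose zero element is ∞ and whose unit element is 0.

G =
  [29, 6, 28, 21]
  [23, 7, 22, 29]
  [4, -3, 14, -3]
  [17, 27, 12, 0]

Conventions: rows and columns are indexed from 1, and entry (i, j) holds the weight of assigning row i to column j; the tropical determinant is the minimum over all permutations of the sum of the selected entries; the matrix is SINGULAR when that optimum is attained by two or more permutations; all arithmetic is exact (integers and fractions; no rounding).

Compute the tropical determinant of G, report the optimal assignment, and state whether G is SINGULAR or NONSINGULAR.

σ = (1, 2, 3, 4): 29 + 7 + 14 + 0 = 50
σ = (1, 2, 4, 3): 29 + 7 + (-3) + 12 = 45
σ = (1, 3, 2, 4): 29 + 22 + (-3) + 0 = 48
σ = (1, 3, 4, 2): 29 + 22 + (-3) + 27 = 75
σ = (1, 4, 2, 3): 29 + 29 + (-3) + 12 = 67
σ = (1, 4, 3, 2): 29 + 29 + 14 + 27 = 99
σ = (2, 1, 3, 4): 6 + 23 + 14 + 0 = 43
σ = (2, 1, 4, 3): 6 + 23 + (-3) + 12 = 38
σ = (2, 3, 1, 4): 6 + 22 + 4 + 0 = 32
σ = (2, 3, 4, 1): 6 + 22 + (-3) + 17 = 42
σ = (2, 4, 1, 3): 6 + 29 + 4 + 12 = 51
σ = (2, 4, 3, 1): 6 + 29 + 14 + 17 = 66
σ = (3, 1, 2, 4): 28 + 23 + (-3) + 0 = 48
σ = (3, 1, 4, 2): 28 + 23 + (-3) + 27 = 75
σ = (3, 2, 1, 4): 28 + 7 + 4 + 0 = 39
σ = (3, 2, 4, 1): 28 + 7 + (-3) + 17 = 49
σ = (3, 4, 1, 2): 28 + 29 + 4 + 27 = 88
σ = (3, 4, 2, 1): 28 + 29 + (-3) + 17 = 71
σ = (4, 1, 2, 3): 21 + 23 + (-3) + 12 = 53
σ = (4, 1, 3, 2): 21 + 23 + 14 + 27 = 85
σ = (4, 2, 1, 3): 21 + 7 + 4 + 12 = 44
σ = (4, 2, 3, 1): 21 + 7 + 14 + 17 = 59
σ = (4, 3, 1, 2): 21 + 22 + 4 + 27 = 74
σ = (4, 3, 2, 1): 21 + 22 + (-3) + 17 = 57
Optimal value attained by: σ = (2, 3, 1, 4).
Answer: det⊕(G) = 32; verdict: NONSINGULAR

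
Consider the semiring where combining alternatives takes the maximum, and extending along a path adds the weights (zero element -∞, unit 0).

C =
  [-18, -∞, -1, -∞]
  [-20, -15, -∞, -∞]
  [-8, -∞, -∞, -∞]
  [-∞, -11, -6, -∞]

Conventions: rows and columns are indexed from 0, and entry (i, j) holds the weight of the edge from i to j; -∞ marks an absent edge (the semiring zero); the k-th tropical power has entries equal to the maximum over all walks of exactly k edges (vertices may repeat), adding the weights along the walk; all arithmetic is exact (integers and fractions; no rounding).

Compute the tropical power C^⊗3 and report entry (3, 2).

C^⊗2:
  [-9, -∞, -19, -∞]
  [-35, -30, -21, -∞]
  [-26, -∞, -9, -∞]
  [-14, -26, -∞, -∞]
C^⊗3:
  [-27, -∞, -10, -∞]
  [-29, -45, -36, -∞]
  [-17, -∞, -27, -∞]
  [-32, -41, -15, -∞]
Key observation: the optimum is the walk 3->2->0->2, with weight (-6) + (-8) + (-1) = -15.
Optimal value attained by: walk 3->2->0->2.
Answer: (C^⊗3)[3][2] = -15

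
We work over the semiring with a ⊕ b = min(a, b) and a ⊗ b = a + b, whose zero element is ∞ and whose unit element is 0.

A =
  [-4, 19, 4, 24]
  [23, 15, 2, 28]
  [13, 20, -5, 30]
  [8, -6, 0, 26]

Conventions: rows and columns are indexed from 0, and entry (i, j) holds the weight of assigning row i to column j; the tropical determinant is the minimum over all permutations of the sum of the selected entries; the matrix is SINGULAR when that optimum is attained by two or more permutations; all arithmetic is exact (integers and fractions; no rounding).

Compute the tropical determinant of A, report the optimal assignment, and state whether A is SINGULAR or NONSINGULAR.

σ = (0, 1, 2, 3): (-4) + 15 + (-5) + 26 = 32
σ = (0, 1, 3, 2): (-4) + 15 + 30 + 0 = 41
σ = (0, 2, 1, 3): (-4) + 2 + 20 + 26 = 44
σ = (0, 2, 3, 1): (-4) + 2 + 30 + (-6) = 22
σ = (0, 3, 1, 2): (-4) + 28 + 20 + 0 = 44
σ = (0, 3, 2, 1): (-4) + 28 + (-5) + (-6) = 13
σ = (1, 0, 2, 3): 19 + 23 + (-5) + 26 = 63
σ = (1, 0, 3, 2): 19 + 23 + 30 + 0 = 72
σ = (1, 2, 0, 3): 19 + 2 + 13 + 26 = 60
σ = (1, 2, 3, 0): 19 + 2 + 30 + 8 = 59
σ = (1, 3, 0, 2): 19 + 28 + 13 + 0 = 60
σ = (1, 3, 2, 0): 19 + 28 + (-5) + 8 = 50
σ = (2, 0, 1, 3): 4 + 23 + 20 + 26 = 73
σ = (2, 0, 3, 1): 4 + 23 + 30 + (-6) = 51
σ = (2, 1, 0, 3): 4 + 15 + 13 + 26 = 58
σ = (2, 1, 3, 0): 4 + 15 + 30 + 8 = 57
σ = (2, 3, 0, 1): 4 + 28 + 13 + (-6) = 39
σ = (2, 3, 1, 0): 4 + 28 + 20 + 8 = 60
σ = (3, 0, 1, 2): 24 + 23 + 20 + 0 = 67
σ = (3, 0, 2, 1): 24 + 23 + (-5) + (-6) = 36
σ = (3, 1, 0, 2): 24 + 15 + 13 + 0 = 52
σ = (3, 1, 2, 0): 24 + 15 + (-5) + 8 = 42
σ = (3, 2, 0, 1): 24 + 2 + 13 + (-6) = 33
σ = (3, 2, 1, 0): 24 + 2 + 20 + 8 = 54
Optimal value attained by: σ = (0, 3, 2, 1).
Answer: det⊕(A) = 13; verdict: NONSINGULAR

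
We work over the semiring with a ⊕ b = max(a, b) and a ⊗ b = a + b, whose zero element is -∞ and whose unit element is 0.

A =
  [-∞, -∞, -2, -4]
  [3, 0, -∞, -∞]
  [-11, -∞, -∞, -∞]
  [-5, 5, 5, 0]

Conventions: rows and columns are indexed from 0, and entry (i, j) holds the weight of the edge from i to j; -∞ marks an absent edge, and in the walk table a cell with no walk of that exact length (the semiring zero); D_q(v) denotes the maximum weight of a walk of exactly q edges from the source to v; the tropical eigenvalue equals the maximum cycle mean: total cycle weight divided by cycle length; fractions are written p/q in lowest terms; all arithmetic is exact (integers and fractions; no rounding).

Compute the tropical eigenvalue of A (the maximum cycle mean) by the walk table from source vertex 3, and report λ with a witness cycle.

q=0: [-∞, -∞, -∞, 0]
q=1: [-5, 5, 5, 0]
q=2: [8, 5, 5, 0]
q=3: [8, 5, 6, 4]
q=4: [8, 9, 9, 4]
Optimal cycle mean attained by: cycle 0->3->1->0, total (-4) + 5 + 3, length 3.
Answer: λ = 4/3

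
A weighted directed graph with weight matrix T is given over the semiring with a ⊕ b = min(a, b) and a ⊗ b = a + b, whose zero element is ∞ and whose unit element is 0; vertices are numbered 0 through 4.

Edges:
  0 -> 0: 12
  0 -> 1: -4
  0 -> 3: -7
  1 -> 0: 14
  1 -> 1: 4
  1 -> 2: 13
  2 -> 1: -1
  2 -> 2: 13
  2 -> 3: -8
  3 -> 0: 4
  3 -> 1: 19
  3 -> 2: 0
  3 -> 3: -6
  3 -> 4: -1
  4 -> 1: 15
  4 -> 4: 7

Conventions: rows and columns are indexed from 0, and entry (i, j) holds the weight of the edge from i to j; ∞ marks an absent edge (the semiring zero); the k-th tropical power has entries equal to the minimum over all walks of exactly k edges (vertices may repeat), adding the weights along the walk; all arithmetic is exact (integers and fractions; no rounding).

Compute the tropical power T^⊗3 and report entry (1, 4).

T^⊗2:
  [-3, 0, -7, -13, -8]
  [18, 8, 17, 5, ∞]
  [-4, 3, -8, -14, -9]
  [-2, -1, -6, -12, -7]
  [29, 19, 28, ∞, 14]
T^⊗3:
  [-9, -8, -13, -19, -14]
  [9, 12, 5, -1, 4]
  [-10, -9, -14, -20, -15]
  [-8, -7, -12, -18, -13]
  [33, 23, 32, 20, 21]
Key observation: the optimum is the walk 1->2->3->4, with weight 13 + (-8) + (-1) = 4.
Optimal value attained by: walk 1->2->3->4.
Answer: (T^⊗3)[1][4] = 4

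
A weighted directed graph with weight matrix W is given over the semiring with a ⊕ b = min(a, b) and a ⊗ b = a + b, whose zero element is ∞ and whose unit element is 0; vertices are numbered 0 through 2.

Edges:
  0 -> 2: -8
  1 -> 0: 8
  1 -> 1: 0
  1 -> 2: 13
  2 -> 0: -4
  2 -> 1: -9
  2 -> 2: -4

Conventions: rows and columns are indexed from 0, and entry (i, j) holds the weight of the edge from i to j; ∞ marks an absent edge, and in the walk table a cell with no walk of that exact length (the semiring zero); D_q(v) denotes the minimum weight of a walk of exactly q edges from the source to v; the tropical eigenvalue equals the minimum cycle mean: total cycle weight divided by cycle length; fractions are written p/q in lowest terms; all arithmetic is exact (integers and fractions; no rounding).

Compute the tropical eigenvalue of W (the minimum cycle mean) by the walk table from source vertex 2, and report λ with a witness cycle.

q=0: [∞, ∞, 0]
q=1: [-4, -9, -4]
q=2: [-8, -13, -12]
q=3: [-16, -21, -16]
Optimal cycle mean attained by: cycle 0->2->0, total (-8) + (-4), length 2.
Answer: λ = -6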